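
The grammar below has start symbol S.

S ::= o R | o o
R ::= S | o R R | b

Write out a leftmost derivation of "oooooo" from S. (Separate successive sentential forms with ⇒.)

S ⇒ oR ⇒ ooRR ⇒ ooSR ⇒ ooooR ⇒ ooooS ⇒ oooooo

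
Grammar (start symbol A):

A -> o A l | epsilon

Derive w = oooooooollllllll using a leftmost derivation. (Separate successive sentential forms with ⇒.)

A ⇒ oAl ⇒ ooAll ⇒ oooAlll ⇒ ooooAllll ⇒ oooooAlllll ⇒ ooooooAllllll ⇒ oooooooAlllllll ⇒ ooooooooAllllllll ⇒ oooooooollllllll

A ⇒ oAl   [A -> o A l]
oAl ⇒ ooAll   [A -> o A l]
ooAll ⇒ oooAlll   [A -> o A l]
oooAlll ⇒ ooooAllll   [A -> o A l]
ooooAllll ⇒ oooooAlllll   [A -> o A l]
oooooAlllll ⇒ ooooooAllllll   [A -> o A l]
ooooooAllllll ⇒ oooooooAlllllll   [A -> o A l]
oooooooAlllllll ⇒ ooooooooAllllllll   [A -> o A l]
ooooooooAllllllll ⇒ oooooooollllllll   [A -> epsilon]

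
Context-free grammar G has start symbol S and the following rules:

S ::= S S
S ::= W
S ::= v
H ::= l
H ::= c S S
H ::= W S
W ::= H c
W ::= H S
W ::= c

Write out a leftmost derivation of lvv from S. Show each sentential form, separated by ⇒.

S ⇒ SS   [S ::= S S]
SS ⇒ WS   [S ::= W]
WS ⇒ HSS   [W ::= H S]
HSS ⇒ lSS   [H ::= l]
lSS ⇒ lvS   [S ::= v]
lvS ⇒ lvv   [S ::= v]

S ⇒ SS ⇒ WS ⇒ HSS ⇒ lSS ⇒ lvS ⇒ lvv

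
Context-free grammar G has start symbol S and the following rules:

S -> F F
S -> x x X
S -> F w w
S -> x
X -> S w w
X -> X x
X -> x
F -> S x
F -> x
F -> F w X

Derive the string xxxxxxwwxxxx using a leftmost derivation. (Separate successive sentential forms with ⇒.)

S⇒FF⇒SxF⇒xxXxF⇒xxXxxF⇒xxXxxxF⇒xxSwwxxxF⇒xxxxXwwxxxF⇒xxxxXxwwxxxF⇒xxxxxxwwxxxF⇒xxxxxxwwxxxx

S ⇒ FF   [S -> F F]
FF ⇒ SxF   [F -> S x]
SxF ⇒ xxXxF   [S -> x x X]
xxXxF ⇒ xxXxxF   [X -> X x]
xxXxxF ⇒ xxXxxxF   [X -> X x]
xxXxxxF ⇒ xxSwwxxxF   [X -> S w w]
xxSwwxxxF ⇒ xxxxXwwxxxF   [S -> x x X]
xxxxXwwxxxF ⇒ xxxxXxwwxxxF   [X -> X x]
xxxxXxwwxxxF ⇒ xxxxxxwwxxxF   [X -> x]
xxxxxxwwxxxF ⇒ xxxxxxwwxxxx   [F -> x]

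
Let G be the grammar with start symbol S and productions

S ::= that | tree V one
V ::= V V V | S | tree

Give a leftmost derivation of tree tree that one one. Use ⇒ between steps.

S ⇒ tree V one   [S ::= tree V one]
tree V one ⇒ tree S one   [V ::= S]
tree S one ⇒ tree tree V one one   [S ::= tree V one]
tree tree V one one ⇒ tree tree S one one   [V ::= S]
tree tree S one one ⇒ tree tree that one one   [S ::= that]

S ⇒ tree V one ⇒ tree S one ⇒ tree tree V one one ⇒ tree tree S one one ⇒ tree tree that one one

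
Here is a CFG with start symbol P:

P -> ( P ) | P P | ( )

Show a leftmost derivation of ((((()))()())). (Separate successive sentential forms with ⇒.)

P ⇒ (P) ⇒ ((P)) ⇒ ((PP)) ⇒ ((PPP)) ⇒ (((P)PP)) ⇒ ((((P))PP)) ⇒ ((((()))PP)) ⇒ ((((()))()P)) ⇒ ((((()))()()))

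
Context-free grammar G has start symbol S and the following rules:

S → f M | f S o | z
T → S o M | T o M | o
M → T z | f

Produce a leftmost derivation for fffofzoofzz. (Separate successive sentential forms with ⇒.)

S ⇒ fM ⇒ fTz ⇒ fSoMz ⇒ ffMoMz ⇒ fffoMz ⇒ fffoTzz ⇒ fffoSoMzz ⇒ fffofSooMzz ⇒ fffofzooMzz ⇒ fffofzoofzz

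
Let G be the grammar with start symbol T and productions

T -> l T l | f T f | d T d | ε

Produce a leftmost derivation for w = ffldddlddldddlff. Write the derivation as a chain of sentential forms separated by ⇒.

T ⇒ fTf ⇒ ffTff ⇒ fflTlff ⇒ ffldTdlff ⇒ fflddTddlff ⇒ ffldddTdddlff ⇒ ffldddlTldddlff ⇒ ffldddldTdldddlff ⇒ ffldddlddldddlff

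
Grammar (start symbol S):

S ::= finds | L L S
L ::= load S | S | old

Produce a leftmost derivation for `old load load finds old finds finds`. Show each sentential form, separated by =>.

S => L L S => old L S => old load S S => old load L L S S => old load load S L S S => old load load finds L S S => old load load finds old S S => old load load finds old finds S => old load load finds old finds finds

S => L L S   [S ::= L L S]
L L S => old L S   [L ::= old]
old L S => old load S S   [L ::= load S]
old load S S => old load L L S S   [S ::= L L S]
old load L L S S => old load load S L S S   [L ::= load S]
old load load S L S S => old load load finds L S S   [S ::= finds]
old load load finds L S S => old load load finds old S S   [L ::= old]
old load load finds old S S => old load load finds old finds S   [S ::= finds]
old load load finds old finds S => old load load finds old finds finds   [S ::= finds]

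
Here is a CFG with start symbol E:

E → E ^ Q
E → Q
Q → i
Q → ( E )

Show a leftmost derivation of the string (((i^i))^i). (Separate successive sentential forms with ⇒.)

E ⇒ Q   [E → Q]
Q ⇒ (E)   [Q → ( E )]
(E) ⇒ (E^Q)   [E → E ^ Q]
(E^Q) ⇒ (Q^Q)   [E → Q]
(Q^Q) ⇒ ((E)^Q)   [Q → ( E )]
((E)^Q) ⇒ ((Q)^Q)   [E → Q]
((Q)^Q) ⇒ (((E))^Q)   [Q → ( E )]
(((E))^Q) ⇒ (((E^Q))^Q)   [E → E ^ Q]
(((E^Q))^Q) ⇒ (((Q^Q))^Q)   [E → Q]
(((Q^Q))^Q) ⇒ (((i^Q))^Q)   [Q → i]
(((i^Q))^Q) ⇒ (((i^i))^Q)   [Q → i]
(((i^i))^Q) ⇒ (((i^i))^i)   [Q → i]

E ⇒ Q ⇒ (E) ⇒ (E^Q) ⇒ (Q^Q) ⇒ ((E)^Q) ⇒ ((Q)^Q) ⇒ (((E))^Q) ⇒ (((E^Q))^Q) ⇒ (((Q^Q))^Q) ⇒ (((i^Q))^Q) ⇒ (((i^i))^Q) ⇒ (((i^i))^i)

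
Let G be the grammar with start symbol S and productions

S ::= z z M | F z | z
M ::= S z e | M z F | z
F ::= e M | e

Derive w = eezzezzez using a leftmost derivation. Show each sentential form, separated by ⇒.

S⇒Fz⇒eMz⇒eSzez⇒eFzzez⇒eeMzzez⇒eeSzezzez⇒eezzezzez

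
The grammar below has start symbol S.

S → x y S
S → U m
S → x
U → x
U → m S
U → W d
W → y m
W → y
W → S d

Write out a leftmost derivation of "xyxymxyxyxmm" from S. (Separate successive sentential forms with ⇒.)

S ⇒ xyS   [S → x y S]
xyS ⇒ xyxyS   [S → x y S]
xyxyS ⇒ xyxyUm   [S → U m]
xyxyUm ⇒ xyxymSm   [U → m S]
xyxymSm ⇒ xyxymxySm   [S → x y S]
xyxymxySm ⇒ xyxymxyxySm   [S → x y S]
xyxymxyxySm ⇒ xyxymxyxyUmm   [S → U m]
xyxymxyxyUmm ⇒ xyxymxyxyxmm   [U → x]

S ⇒ xyS ⇒ xyxyS ⇒ xyxyUm ⇒ xyxymSm ⇒ xyxymxySm ⇒ xyxymxyxySm ⇒ xyxymxyxyUmm ⇒ xyxymxyxyxmm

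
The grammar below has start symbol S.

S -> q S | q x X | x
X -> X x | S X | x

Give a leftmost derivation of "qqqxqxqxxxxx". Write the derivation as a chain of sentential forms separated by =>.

S => qS => qqS => qqqxX => qqqxSX => qqqxqxXX => qqqxqxSXX => qqqxqxqxXXX => qqqxqxqxSXXX => qqqxqxqxxXXX => qqqxqxqxxxXX => qqqxqxqxxxxX => qqqxqxqxxxxx

S => qS   [S -> q S]
qS => qqS   [S -> q S]
qqS => qqqxX   [S -> q x X]
qqqxX => qqqxSX   [X -> S X]
qqqxSX => qqqxqxXX   [S -> q x X]
qqqxqxXX => qqqxqxSXX   [X -> S X]
qqqxqxSXX => qqqxqxqxXXX   [S -> q x X]
qqqxqxqxXXX => qqqxqxqxSXXX   [X -> S X]
qqqxqxqxSXXX => qqqxqxqxxXXX   [S -> x]
qqqxqxqxxXXX => qqqxqxqxxxXX   [X -> x]
qqqxqxqxxxXX => qqqxqxqxxxxX   [X -> x]
qqqxqxqxxxxX => qqqxqxqxxxxx   [X -> x]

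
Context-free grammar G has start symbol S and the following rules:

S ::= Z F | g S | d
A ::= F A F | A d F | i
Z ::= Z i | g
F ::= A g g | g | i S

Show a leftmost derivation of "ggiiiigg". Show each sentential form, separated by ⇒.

S ⇒ gS ⇒ gZF ⇒ gZiF ⇒ gZiiF ⇒ gZiiiF ⇒ ggiiiF ⇒ ggiiiiS ⇒ ggiiiiZF ⇒ ggiiiigF ⇒ ggiiiigg

S ⇒ gS   [S ::= g S]
gS ⇒ gZF   [S ::= Z F]
gZF ⇒ gZiF   [Z ::= Z i]
gZiF ⇒ gZiiF   [Z ::= Z i]
gZiiF ⇒ gZiiiF   [Z ::= Z i]
gZiiiF ⇒ ggiiiF   [Z ::= g]
ggiiiF ⇒ ggiiiiS   [F ::= i S]
ggiiiiS ⇒ ggiiiiZF   [S ::= Z F]
ggiiiiZF ⇒ ggiiiigF   [Z ::= g]
ggiiiigF ⇒ ggiiiigg   [F ::= g]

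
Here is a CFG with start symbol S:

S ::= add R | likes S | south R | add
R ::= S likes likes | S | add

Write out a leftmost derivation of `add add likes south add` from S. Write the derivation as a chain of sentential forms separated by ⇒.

S ⇒ add R   [S ::= add R]
add R ⇒ add S   [R ::= S]
add S ⇒ add add R   [S ::= add R]
add add R ⇒ add add S   [R ::= S]
add add S ⇒ add add likes S   [S ::= likes S]
add add likes S ⇒ add add likes south R   [S ::= south R]
add add likes south R ⇒ add add likes south add   [R ::= add]

S ⇒ add R ⇒ add S ⇒ add add R ⇒ add add S ⇒ add add likes S ⇒ add add likes south R ⇒ add add likes south add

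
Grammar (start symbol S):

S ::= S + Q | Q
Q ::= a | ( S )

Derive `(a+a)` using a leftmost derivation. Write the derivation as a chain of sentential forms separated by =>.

S => Q   [S ::= Q]
Q => (S)   [Q ::= ( S )]
(S) => (S+Q)   [S ::= S + Q]
(S+Q) => (Q+Q)   [S ::= Q]
(Q+Q) => (a+Q)   [Q ::= a]
(a+Q) => (a+a)   [Q ::= a]

S => Q => (S) => (S+Q) => (Q+Q) => (a+Q) => (a+a)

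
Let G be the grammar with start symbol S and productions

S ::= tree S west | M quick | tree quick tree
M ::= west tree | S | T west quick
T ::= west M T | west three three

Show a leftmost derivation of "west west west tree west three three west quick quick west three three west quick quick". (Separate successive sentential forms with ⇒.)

S ⇒ M quick   [S ::= M quick]
M quick ⇒ T west quick quick   [M ::= T west quick]
T west quick quick ⇒ west M T west quick quick   [T ::= west M T]
west M T west quick quick ⇒ west S T west quick quick   [M ::= S]
west S T west quick quick ⇒ west M quick T west quick quick   [S ::= M quick]
west M quick T west quick quick ⇒ west T west quick quick T west quick quick   [M ::= T west quick]
west T west quick quick T west quick quick ⇒ west west M T west quick quick T west quick quick   [T ::= west M T]
west west M T west quick quick T west quick quick ⇒ west west west tree T west quick quick T west quick quick   [M ::= west tree]
west west west tree T west quick quick T west quick quick ⇒ west west west tree west three three west quick quick T west quick quick   [T ::= west three three]
west west west tree west three three west quick quick T west quick quick ⇒ west west west tree west three three west quick quick west three three west quick quick   [T ::= west three three]

S ⇒ M quick ⇒ T west quick quick ⇒ west M T west quick quick ⇒ west S T west quick quick ⇒ west M quick T west quick quick ⇒ west T west quick quick T west quick quick ⇒ west west M T west quick quick T west quick quick ⇒ west west west tree T west quick quick T west quick quick ⇒ west west west tree west three three west quick quick T west quick quick ⇒ west west west tree west three three west quick quick west three three west quick quick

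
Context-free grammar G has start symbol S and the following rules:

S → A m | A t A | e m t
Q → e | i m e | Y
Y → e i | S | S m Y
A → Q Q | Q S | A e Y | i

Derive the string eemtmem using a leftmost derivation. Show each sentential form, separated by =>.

S => Am => QQm => YQm => SQm => AmQm => QSmQm => eSmQm => eemtmQm => eemtmem

S => Am   [S → A m]
Am => QQm   [A → Q Q]
QQm => YQm   [Q → Y]
YQm => SQm   [Y → S]
SQm => AmQm   [S → A m]
AmQm => QSmQm   [A → Q S]
QSmQm => eSmQm   [Q → e]
eSmQm => eemtmQm   [S → e m t]
eemtmQm => eemtmem   [Q → e]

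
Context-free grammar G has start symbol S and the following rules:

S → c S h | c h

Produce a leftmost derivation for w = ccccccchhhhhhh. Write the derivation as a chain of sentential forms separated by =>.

S => cSh => ccShh => cccShhh => ccccShhhh => cccccShhhhh => ccccccShhhhhh => ccccccchhhhhhh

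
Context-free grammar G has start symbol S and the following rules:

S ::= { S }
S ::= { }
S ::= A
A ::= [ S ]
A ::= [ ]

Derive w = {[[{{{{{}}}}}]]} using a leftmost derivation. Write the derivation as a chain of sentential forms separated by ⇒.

S ⇒ {S}   [S ::= { S }]
{S} ⇒ {A}   [S ::= A]
{A} ⇒ {[S]}   [A ::= [ S ]]
{[S]} ⇒ {[A]}   [S ::= A]
{[A]} ⇒ {[[S]]}   [A ::= [ S ]]
{[[S]]} ⇒ {[[{S}]]}   [S ::= { S }]
{[[{S}]]} ⇒ {[[{{S}}]]}   [S ::= { S }]
{[[{{S}}]]} ⇒ {[[{{{S}}}]]}   [S ::= { S }]
{[[{{{S}}}]]} ⇒ {[[{{{{S}}}}]]}   [S ::= { S }]
{[[{{{{S}}}}]]} ⇒ {[[{{{{{}}}}}]]}   [S ::= { }]

S⇒{S}⇒{A}⇒{[S]}⇒{[A]}⇒{[[S]]}⇒{[[{S}]]}⇒{[[{{S}}]]}⇒{[[{{{S}}}]]}⇒{[[{{{{S}}}}]]}⇒{[[{{{{{}}}}}]]}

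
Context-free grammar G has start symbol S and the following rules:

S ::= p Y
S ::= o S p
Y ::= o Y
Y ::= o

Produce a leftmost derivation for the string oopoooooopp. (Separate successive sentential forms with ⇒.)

S⇒oSp⇒ooSpp⇒oopYpp⇒oopoYpp⇒oopooYpp⇒oopoooYpp⇒oopooooYpp⇒oopoooooYpp⇒oopoooooopp

S ⇒ oSp   [S ::= o S p]
oSp ⇒ ooSpp   [S ::= o S p]
ooSpp ⇒ oopYpp   [S ::= p Y]
oopYpp ⇒ oopoYpp   [Y ::= o Y]
oopoYpp ⇒ oopooYpp   [Y ::= o Y]
oopooYpp ⇒ oopoooYpp   [Y ::= o Y]
oopoooYpp ⇒ oopooooYpp   [Y ::= o Y]
oopooooYpp ⇒ oopoooooYpp   [Y ::= o Y]
oopoooooYpp ⇒ oopoooooopp   [Y ::= o]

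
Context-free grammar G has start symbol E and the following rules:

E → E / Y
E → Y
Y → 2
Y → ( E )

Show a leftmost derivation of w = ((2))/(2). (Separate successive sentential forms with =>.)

E => E/Y   [E → E / Y]
E/Y => Y/Y   [E → Y]
Y/Y => (E)/Y   [Y → ( E )]
(E)/Y => (Y)/Y   [E → Y]
(Y)/Y => ((E))/Y   [Y → ( E )]
((E))/Y => ((Y))/Y   [E → Y]
((Y))/Y => ((2))/Y   [Y → 2]
((2))/Y => ((2))/(E)   [Y → ( E )]
((2))/(E) => ((2))/(Y)   [E → Y]
((2))/(Y) => ((2))/(2)   [Y → 2]

E => E/Y => Y/Y => (E)/Y => (Y)/Y => ((E))/Y => ((Y))/Y => ((2))/Y => ((2))/(E) => ((2))/(Y) => ((2))/(2)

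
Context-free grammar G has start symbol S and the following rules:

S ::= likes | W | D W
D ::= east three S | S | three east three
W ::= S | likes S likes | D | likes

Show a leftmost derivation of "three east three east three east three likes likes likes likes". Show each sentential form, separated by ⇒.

S ⇒ D W   [S ::= D W]
D W ⇒ three east three W   [D ::= three east three]
three east three W ⇒ three east three D   [W ::= D]
three east three D ⇒ three east three east three S   [D ::= east three S]
three east three east three S ⇒ three east three east three D W   [S ::= D W]
three east three east three D W ⇒ three east three east three east three S W   [D ::= east three S]
three east three east three east three S W ⇒ three east three east three east three W W   [S ::= W]
three east three east three east three W W ⇒ three east three east three east three likes S likes W   [W ::= likes S likes]
three east three east three east three likes S likes W ⇒ three east three east three east three likes likes likes W   [S ::= likes]
three east three east three east three likes likes likes W ⇒ three east three east three east three likes likes likes likes   [W ::= likes]

S ⇒ D W ⇒ three east three W ⇒ three east three D ⇒ three east three east three S ⇒ three east three east three D W ⇒ three east three east three east three S W ⇒ three east three east three east three W W ⇒ three east three east three east three likes S likes W ⇒ three east three east three east three likes likes likes W ⇒ three east three east three east three likes likes likes likes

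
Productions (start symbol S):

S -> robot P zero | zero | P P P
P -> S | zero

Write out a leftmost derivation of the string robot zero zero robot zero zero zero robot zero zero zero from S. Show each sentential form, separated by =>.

S => P P P => S P P => robot P zero P P => robot S zero P P => robot P P P zero P P => robot zero P P zero P P => robot zero zero P zero P P => robot zero zero S zero P P => robot zero zero robot P zero zero P P => robot zero zero robot zero zero zero P P => robot zero zero robot zero zero zero S P => robot zero zero robot zero zero zero robot P zero P => robot zero zero robot zero zero zero robot zero zero P => robot zero zero robot zero zero zero robot zero zero zero

S => P P P   [S -> P P P]
P P P => S P P   [P -> S]
S P P => robot P zero P P   [S -> robot P zero]
robot P zero P P => robot S zero P P   [P -> S]
robot S zero P P => robot P P P zero P P   [S -> P P P]
robot P P P zero P P => robot zero P P zero P P   [P -> zero]
robot zero P P zero P P => robot zero zero P zero P P   [P -> zero]
robot zero zero P zero P P => robot zero zero S zero P P   [P -> S]
robot zero zero S zero P P => robot zero zero robot P zero zero P P   [S -> robot P zero]
robot zero zero robot P zero zero P P => robot zero zero robot zero zero zero P P   [P -> zero]
robot zero zero robot zero zero zero P P => robot zero zero robot zero zero zero S P   [P -> S]
robot zero zero robot zero zero zero S P => robot zero zero robot zero zero zero robot P zero P   [S -> robot P zero]
robot zero zero robot zero zero zero robot P zero P => robot zero zero robot zero zero zero robot zero zero P   [P -> zero]
robot zero zero robot zero zero zero robot zero zero P => robot zero zero robot zero zero zero robot zero zero zero   [P -> zero]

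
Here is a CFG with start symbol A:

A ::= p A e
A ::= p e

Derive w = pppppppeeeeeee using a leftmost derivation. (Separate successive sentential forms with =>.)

A => pAe   [A ::= p A e]
pAe => ppAee   [A ::= p A e]
ppAee => pppAeee   [A ::= p A e]
pppAeee => ppppAeeee   [A ::= p A e]
ppppAeeee => pppppAeeeee   [A ::= p A e]
pppppAeeeee => ppppppAeeeeee   [A ::= p A e]
ppppppAeeeeee => pppppppeeeeeee   [A ::= p e]

A => pAe => ppAee => pppAeee => ppppAeeee => pppppAeeeee => ppppppAeeeeee => pppppppeeeeeee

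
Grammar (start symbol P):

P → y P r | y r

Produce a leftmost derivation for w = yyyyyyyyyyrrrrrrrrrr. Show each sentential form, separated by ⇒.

P ⇒ yPr   [P → y P r]
yPr ⇒ yyPrr   [P → y P r]
yyPrr ⇒ yyyPrrr   [P → y P r]
yyyPrrr ⇒ yyyyPrrrr   [P → y P r]
yyyyPrrrr ⇒ yyyyyPrrrrr   [P → y P r]
yyyyyPrrrrr ⇒ yyyyyyPrrrrrr   [P → y P r]
yyyyyyPrrrrrr ⇒ yyyyyyyPrrrrrrr   [P → y P r]
yyyyyyyPrrrrrrr ⇒ yyyyyyyyPrrrrrrrr   [P → y P r]
yyyyyyyyPrrrrrrrr ⇒ yyyyyyyyyPrrrrrrrrr   [P → y P r]
yyyyyyyyyPrrrrrrrrr ⇒ yyyyyyyyyyrrrrrrrrrr   [P → y r]

P⇒yPr⇒yyPrr⇒yyyPrrr⇒yyyyPrrrr⇒yyyyyPrrrrr⇒yyyyyyPrrrrrr⇒yyyyyyyPrrrrrrr⇒yyyyyyyyPrrrrrrrr⇒yyyyyyyyyPrrrrrrrrr⇒yyyyyyyyyyrrrrrrrrrr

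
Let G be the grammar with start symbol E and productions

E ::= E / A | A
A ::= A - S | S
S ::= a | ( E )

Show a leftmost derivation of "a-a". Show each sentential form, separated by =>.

E=>A=>A-S=>S-S=>a-S=>a-a

E => A   [E ::= A]
A => A-S   [A ::= A - S]
A-S => S-S   [A ::= S]
S-S => a-S   [S ::= a]
a-S => a-a   [S ::= a]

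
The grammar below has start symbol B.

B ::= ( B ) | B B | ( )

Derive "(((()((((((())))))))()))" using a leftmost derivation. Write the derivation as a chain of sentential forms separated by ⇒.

B ⇒ (B) ⇒ ((B)) ⇒ ((BB)) ⇒ (((B)B)) ⇒ (((BB)B)) ⇒ (((()B)B)) ⇒ (((()(B))B)) ⇒ (((()((B)))B)) ⇒ (((()(((B))))B)) ⇒ (((()((((B)))))B)) ⇒ (((()(((((B))))))B)) ⇒ (((()((((((B)))))))B)) ⇒ (((()((((((())))))))B)) ⇒ (((()((((((())))))))()))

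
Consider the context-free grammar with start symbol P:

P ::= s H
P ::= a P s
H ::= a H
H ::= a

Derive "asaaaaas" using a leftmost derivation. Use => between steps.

P => aPs => asHs => asaHs => asaaHs => asaaaHs => asaaaaHs => asaaaaas

P => aPs   [P ::= a P s]
aPs => asHs   [P ::= s H]
asHs => asaHs   [H ::= a H]
asaHs => asaaHs   [H ::= a H]
asaaHs => asaaaHs   [H ::= a H]
asaaaHs => asaaaaHs   [H ::= a H]
asaaaaHs => asaaaaas   [H ::= a]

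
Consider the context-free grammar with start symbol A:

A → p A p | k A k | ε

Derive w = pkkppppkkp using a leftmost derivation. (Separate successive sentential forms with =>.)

A => pAp   [A → p A p]
pAp => pkAkp   [A → k A k]
pkAkp => pkkAkkp   [A → k A k]
pkkAkkp => pkkpApkkp   [A → p A p]
pkkpApkkp => pkkppAppkkp   [A → p A p]
pkkppAppkkp => pkkppppkkp   [A → ε]

A => pAp => pkAkp => pkkAkkp => pkkpApkkp => pkkppAppkkp => pkkppppkkp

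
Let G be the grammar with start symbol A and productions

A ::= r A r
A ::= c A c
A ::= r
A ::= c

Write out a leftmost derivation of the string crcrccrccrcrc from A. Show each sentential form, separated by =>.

A => cAc => crArc => crcAcrc => crcrArcrc => crcrcAcrcrc => crcrccAccrcrc => crcrccrccrcrc

A => cAc   [A ::= c A c]
cAc => crArc   [A ::= r A r]
crArc => crcAcrc   [A ::= c A c]
crcAcrc => crcrArcrc   [A ::= r A r]
crcrArcrc => crcrcAcrcrc   [A ::= c A c]
crcrcAcrcrc => crcrccAccrcrc   [A ::= c A c]
crcrccAccrcrc => crcrccrccrcrc   [A ::= r]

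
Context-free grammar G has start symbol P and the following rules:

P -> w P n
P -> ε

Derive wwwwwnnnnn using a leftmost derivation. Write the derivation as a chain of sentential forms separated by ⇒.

P⇒wPn⇒wwPnn⇒wwwPnnn⇒wwwwPnnnn⇒wwwwwPnnnnn⇒wwwwwnnnnn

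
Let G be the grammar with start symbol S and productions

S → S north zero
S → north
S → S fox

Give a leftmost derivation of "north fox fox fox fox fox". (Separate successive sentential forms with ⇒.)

S ⇒ S fox ⇒ S fox fox ⇒ S fox fox fox ⇒ S fox fox fox fox ⇒ S fox fox fox fox fox ⇒ north fox fox fox fox fox

S ⇒ S fox   [S → S fox]
S fox ⇒ S fox fox   [S → S fox]
S fox fox ⇒ S fox fox fox   [S → S fox]
S fox fox fox ⇒ S fox fox fox fox   [S → S fox]
S fox fox fox fox ⇒ S fox fox fox fox fox   [S → S fox]
S fox fox fox fox fox ⇒ north fox fox fox fox fox   [S → north]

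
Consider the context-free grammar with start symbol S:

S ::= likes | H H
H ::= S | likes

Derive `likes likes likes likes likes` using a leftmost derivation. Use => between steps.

S => H H => S H => H H H => S H H => H H H H => likes H H H => likes likes H H => likes likes likes H => likes likes likes S => likes likes likes H H => likes likes likes likes H => likes likes likes likes likes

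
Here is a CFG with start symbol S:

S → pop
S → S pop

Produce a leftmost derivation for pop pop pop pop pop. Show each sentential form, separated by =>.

S => S pop => S pop pop => S pop pop pop => S pop pop pop pop => pop pop pop pop pop

S => S pop   [S → S pop]
S pop => S pop pop   [S → S pop]
S pop pop => S pop pop pop   [S → S pop]
S pop pop pop => S pop pop pop pop   [S → S pop]
S pop pop pop pop => pop pop pop pop pop   [S → pop]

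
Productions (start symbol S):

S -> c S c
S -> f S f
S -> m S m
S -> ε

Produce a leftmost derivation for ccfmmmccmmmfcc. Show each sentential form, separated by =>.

S => cSc   [S -> c S c]
cSc => ccScc   [S -> c S c]
ccScc => ccfSfcc   [S -> f S f]
ccfSfcc => ccfmSmfcc   [S -> m S m]
ccfmSmfcc => ccfmmSmmfcc   [S -> m S m]
ccfmmSmmfcc => ccfmmmSmmmfcc   [S -> m S m]
ccfmmmSmmmfcc => ccfmmmcScmmmfcc   [S -> c S c]
ccfmmmcScmmmfcc => ccfmmmccmmmfcc   [S -> ε]

S=>cSc=>ccScc=>ccfSfcc=>ccfmSmfcc=>ccfmmSmmfcc=>ccfmmmSmmmfcc=>ccfmmmcScmmmfcc=>ccfmmmccmmmfcc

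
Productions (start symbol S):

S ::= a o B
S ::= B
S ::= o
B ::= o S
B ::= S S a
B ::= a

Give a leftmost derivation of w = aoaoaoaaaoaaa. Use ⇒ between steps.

S ⇒ aoB ⇒ aoSSa ⇒ aoBSa ⇒ aoSSaSa ⇒ aoaoBSaSa ⇒ aoaoSSaSaSa ⇒ aoaoaoBSaSaSa ⇒ aoaoaoaSaSaSa ⇒ aoaoaoaBaSaSa ⇒ aoaoaoaaaSaSa ⇒ aoaoaoaaaoaSa ⇒ aoaoaoaaaoaBa ⇒ aoaoaoaaaoaaa

S ⇒ aoB   [S ::= a o B]
aoB ⇒ aoSSa   [B ::= S S a]
aoSSa ⇒ aoBSa   [S ::= B]
aoBSa ⇒ aoSSaSa   [B ::= S S a]
aoSSaSa ⇒ aoaoBSaSa   [S ::= a o B]
aoaoBSaSa ⇒ aoaoSSaSaSa   [B ::= S S a]
aoaoSSaSaSa ⇒ aoaoaoBSaSaSa   [S ::= a o B]
aoaoaoBSaSaSa ⇒ aoaoaoaSaSaSa   [B ::= a]
aoaoaoaSaSaSa ⇒ aoaoaoaBaSaSa   [S ::= B]
aoaoaoaBaSaSa ⇒ aoaoaoaaaSaSa   [B ::= a]
aoaoaoaaaSaSa ⇒ aoaoaoaaaoaSa   [S ::= o]
aoaoaoaaaoaSa ⇒ aoaoaoaaaoaBa   [S ::= B]
aoaoaoaaaoaBa ⇒ aoaoaoaaaoaaa   [B ::= a]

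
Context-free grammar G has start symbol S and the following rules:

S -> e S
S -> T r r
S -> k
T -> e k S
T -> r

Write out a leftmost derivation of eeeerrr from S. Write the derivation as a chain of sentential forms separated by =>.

S => eS => eeS => eeeS => eeeeS => eeeeTrr => eeeerrr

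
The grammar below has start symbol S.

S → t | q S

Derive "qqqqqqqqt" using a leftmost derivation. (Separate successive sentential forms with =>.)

S => qS   [S → q S]
qS => qqS   [S → q S]
qqS => qqqS   [S → q S]
qqqS => qqqqS   [S → q S]
qqqqS => qqqqqS   [S → q S]
qqqqqS => qqqqqqS   [S → q S]
qqqqqqS => qqqqqqqS   [S → q S]
qqqqqqqS => qqqqqqqqS   [S → q S]
qqqqqqqqS => qqqqqqqqt   [S → t]

S => qS => qqS => qqqS => qqqqS => qqqqqS => qqqqqqS => qqqqqqqS => qqqqqqqqS => qqqqqqqqt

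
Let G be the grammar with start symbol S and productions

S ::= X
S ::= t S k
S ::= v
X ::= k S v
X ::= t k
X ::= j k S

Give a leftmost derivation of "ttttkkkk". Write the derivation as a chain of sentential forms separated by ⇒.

S ⇒ tSk ⇒ ttSkk ⇒ tttSkkk ⇒ tttXkkk ⇒ ttttkkkk

S ⇒ tSk   [S ::= t S k]
tSk ⇒ ttSkk   [S ::= t S k]
ttSkk ⇒ tttSkkk   [S ::= t S k]
tttSkkk ⇒ tttXkkk   [S ::= X]
tttXkkk ⇒ ttttkkkk   [X ::= t k]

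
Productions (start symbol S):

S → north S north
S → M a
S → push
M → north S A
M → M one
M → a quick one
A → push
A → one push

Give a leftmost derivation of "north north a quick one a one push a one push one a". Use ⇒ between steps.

S ⇒ M a   [S → M a]
M a ⇒ M one a   [M → M one]
M one a ⇒ north S A one a   [M → north S A]
north S A one a ⇒ north M a A one a   [S → M a]
north M a A one a ⇒ north north S A a A one a   [M → north S A]
north north S A a A one a ⇒ north north M a A a A one a   [S → M a]
north north M a A a A one a ⇒ north north a quick one a A a A one a   [M → a quick one]
north north a quick one a A a A one a ⇒ north north a quick one a one push a A one a   [A → one push]
north north a quick one a one push a A one a ⇒ north north a quick one a one push a one push one a   [A → one push]

S ⇒ M a ⇒ M one a ⇒ north S A one a ⇒ north M a A one a ⇒ north north S A a A one a ⇒ north north M a A a A one a ⇒ north north a quick one a A a A one a ⇒ north north a quick one a one push a A one a ⇒ north north a quick one a one push a one push one a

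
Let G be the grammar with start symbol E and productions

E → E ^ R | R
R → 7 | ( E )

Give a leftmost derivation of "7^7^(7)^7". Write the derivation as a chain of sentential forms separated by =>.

E => E^R => E^R^R => E^R^R^R => R^R^R^R => 7^R^R^R => 7^7^R^R => 7^7^(E)^R => 7^7^(R)^R => 7^7^(7)^R => 7^7^(7)^7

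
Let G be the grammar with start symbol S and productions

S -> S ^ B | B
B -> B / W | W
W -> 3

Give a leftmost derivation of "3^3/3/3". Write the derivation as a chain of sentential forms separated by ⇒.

S ⇒ S^B ⇒ B^B ⇒ W^B ⇒ 3^B ⇒ 3^B/W ⇒ 3^B/W/W ⇒ 3^W/W/W ⇒ 3^3/W/W ⇒ 3^3/3/W ⇒ 3^3/3/3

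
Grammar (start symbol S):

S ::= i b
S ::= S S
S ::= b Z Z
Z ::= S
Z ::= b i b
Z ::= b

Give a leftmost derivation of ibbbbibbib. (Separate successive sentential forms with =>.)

S => SS => ibS => ibbZZ => ibbbZ => ibbbS => ibbbbZZ => ibbbbSZ => ibbbbibZ => ibbbbibbib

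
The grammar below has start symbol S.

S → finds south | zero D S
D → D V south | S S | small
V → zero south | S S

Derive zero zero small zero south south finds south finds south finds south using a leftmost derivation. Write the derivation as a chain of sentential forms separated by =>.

S => zero D S => zero S S S => zero zero D S S S => zero zero D V south S S S => zero zero small V south S S S => zero zero small zero south south S S S => zero zero small zero south south finds south S S => zero zero small zero south south finds south finds south S => zero zero small zero south south finds south finds south finds south

S => zero D S   [S → zero D S]
zero D S => zero S S S   [D → S S]
zero S S S => zero zero D S S S   [S → zero D S]
zero zero D S S S => zero zero D V south S S S   [D → D V south]
zero zero D V south S S S => zero zero small V south S S S   [D → small]
zero zero small V south S S S => zero zero small zero south south S S S   [V → zero south]
zero zero small zero south south S S S => zero zero small zero south south finds south S S   [S → finds south]
zero zero small zero south south finds south S S => zero zero small zero south south finds south finds south S   [S → finds south]
zero zero small zero south south finds south finds south S => zero zero small zero south south finds south finds south finds south   [S → finds south]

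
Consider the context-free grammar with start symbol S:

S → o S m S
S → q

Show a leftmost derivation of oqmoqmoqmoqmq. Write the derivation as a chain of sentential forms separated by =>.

S => oSmS   [S → o S m S]
oSmS => oqmS   [S → q]
oqmS => oqmoSmS   [S → o S m S]
oqmoSmS => oqmoqmS   [S → q]
oqmoqmS => oqmoqmoSmS   [S → o S m S]
oqmoqmoSmS => oqmoqmoqmS   [S → q]
oqmoqmoqmS => oqmoqmoqmoSmS   [S → o S m S]
oqmoqmoqmoSmS => oqmoqmoqmoqmS   [S → q]
oqmoqmoqmoqmS => oqmoqmoqmoqmq   [S → q]

S => oSmS => oqmS => oqmoSmS => oqmoqmS => oqmoqmoSmS => oqmoqmoqmS => oqmoqmoqmoSmS => oqmoqmoqmoqmS => oqmoqmoqmoqmq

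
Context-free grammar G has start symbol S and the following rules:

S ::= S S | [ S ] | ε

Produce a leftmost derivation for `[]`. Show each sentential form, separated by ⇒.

S⇒SS⇒SSS⇒SSSS⇒SSSSS⇒SSSSSS⇒[S]SSSSS⇒[]SSSSS⇒[]SSSS⇒[]SSS⇒[]SS⇒[]S⇒[]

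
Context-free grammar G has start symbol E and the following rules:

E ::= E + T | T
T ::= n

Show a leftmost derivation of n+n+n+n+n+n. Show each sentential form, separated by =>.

E => E+T => E+T+T => E+T+T+T => E+T+T+T+T => E+T+T+T+T+T => T+T+T+T+T+T => n+T+T+T+T+T => n+n+T+T+T+T => n+n+n+T+T+T => n+n+n+n+T+T => n+n+n+n+n+T => n+n+n+n+n+n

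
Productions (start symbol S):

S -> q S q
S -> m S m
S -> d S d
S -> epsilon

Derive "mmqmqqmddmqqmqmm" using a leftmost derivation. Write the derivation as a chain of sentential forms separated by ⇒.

S ⇒ mSm   [S -> m S m]
mSm ⇒ mmSmm   [S -> m S m]
mmSmm ⇒ mmqSqmm   [S -> q S q]
mmqSqmm ⇒ mmqmSmqmm   [S -> m S m]
mmqmSmqmm ⇒ mmqmqSqmqmm   [S -> q S q]
mmqmqSqmqmm ⇒ mmqmqqSqqmqmm   [S -> q S q]
mmqmqqSqqmqmm ⇒ mmqmqqmSmqqmqmm   [S -> m S m]
mmqmqqmSmqqmqmm ⇒ mmqmqqmdSdmqqmqmm   [S -> d S d]
mmqmqqmdSdmqqmqmm ⇒ mmqmqqmddmqqmqmm   [S -> epsilon]

S ⇒ mSm ⇒ mmSmm ⇒ mmqSqmm ⇒ mmqmSmqmm ⇒ mmqmqSqmqmm ⇒ mmqmqqSqqmqmm ⇒ mmqmqqmSmqqmqmm ⇒ mmqmqqmdSdmqqmqmm ⇒ mmqmqqmddmqqmqmm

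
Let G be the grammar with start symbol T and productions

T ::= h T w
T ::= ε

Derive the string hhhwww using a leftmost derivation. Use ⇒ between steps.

T ⇒ hTw ⇒ hhTww ⇒ hhhTwww ⇒ hhhwww

T ⇒ hTw   [T ::= h T w]
hTw ⇒ hhTww   [T ::= h T w]
hhTww ⇒ hhhTwww   [T ::= h T w]
hhhTwww ⇒ hhhwww   [T ::= ε]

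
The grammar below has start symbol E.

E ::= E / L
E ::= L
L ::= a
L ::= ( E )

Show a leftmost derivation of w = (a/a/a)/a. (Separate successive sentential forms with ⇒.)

E ⇒ E/L ⇒ L/L ⇒ (E)/L ⇒ (E/L)/L ⇒ (E/L/L)/L ⇒ (L/L/L)/L ⇒ (a/L/L)/L ⇒ (a/a/L)/L ⇒ (a/a/a)/L ⇒ (a/a/a)/a

E ⇒ E/L   [E ::= E / L]
E/L ⇒ L/L   [E ::= L]
L/L ⇒ (E)/L   [L ::= ( E )]
(E)/L ⇒ (E/L)/L   [E ::= E / L]
(E/L)/L ⇒ (E/L/L)/L   [E ::= E / L]
(E/L/L)/L ⇒ (L/L/L)/L   [E ::= L]
(L/L/L)/L ⇒ (a/L/L)/L   [L ::= a]
(a/L/L)/L ⇒ (a/a/L)/L   [L ::= a]
(a/a/L)/L ⇒ (a/a/a)/L   [L ::= a]
(a/a/a)/L ⇒ (a/a/a)/a   [L ::= a]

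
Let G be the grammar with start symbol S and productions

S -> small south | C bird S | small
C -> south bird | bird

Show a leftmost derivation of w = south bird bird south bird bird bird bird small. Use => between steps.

S => C bird S   [S -> C bird S]
C bird S => south bird bird S   [C -> south bird]
south bird bird S => south bird bird C bird S   [S -> C bird S]
south bird bird C bird S => south bird bird south bird bird S   [C -> south bird]
south bird bird south bird bird S => south bird bird south bird bird C bird S   [S -> C bird S]
south bird bird south bird bird C bird S => south bird bird south bird bird bird bird S   [C -> bird]
south bird bird south bird bird bird bird S => south bird bird south bird bird bird bird small   [S -> small]

S => C bird S => south bird bird S => south bird bird C bird S => south bird bird south bird bird S => south bird bird south bird bird C bird S => south bird bird south bird bird bird bird S => south bird bird south bird bird bird bird small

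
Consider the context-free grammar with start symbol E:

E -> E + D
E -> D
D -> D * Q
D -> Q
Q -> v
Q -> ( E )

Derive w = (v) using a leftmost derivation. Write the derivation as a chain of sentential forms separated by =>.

E => D => Q => (E) => (D) => (Q) => (v)

E => D   [E -> D]
D => Q   [D -> Q]
Q => (E)   [Q -> ( E )]
(E) => (D)   [E -> D]
(D) => (Q)   [D -> Q]
(Q) => (v)   [Q -> v]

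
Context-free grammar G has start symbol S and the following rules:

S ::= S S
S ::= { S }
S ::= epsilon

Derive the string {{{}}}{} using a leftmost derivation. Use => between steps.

S=>SS=>SSS=>{S}SS=>{{S}}SS=>{{{S}}}SS=>{{{}}}SS=>{{{}}}{S}S=>{{{}}}{}S=>{{{}}}{}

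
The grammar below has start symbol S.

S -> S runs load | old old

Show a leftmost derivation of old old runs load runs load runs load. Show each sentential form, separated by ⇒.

S ⇒ S runs load   [S -> S runs load]
S runs load ⇒ S runs load runs load   [S -> S runs load]
S runs load runs load ⇒ S runs load runs load runs load   [S -> S runs load]
S runs load runs load runs load ⇒ old old runs load runs load runs load   [S -> old old]

S ⇒ S runs load ⇒ S runs load runs load ⇒ S runs load runs load runs load ⇒ old old runs load runs load runs load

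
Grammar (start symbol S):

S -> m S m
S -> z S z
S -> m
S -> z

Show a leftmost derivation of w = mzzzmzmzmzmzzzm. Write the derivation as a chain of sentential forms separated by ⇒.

S ⇒ mSm ⇒ mzSzm ⇒ mzzSzzm ⇒ mzzzSzzzm ⇒ mzzzmSmzzzm ⇒ mzzzmzSzmzzzm ⇒ mzzzmzmSmzmzzzm ⇒ mzzzmzmzmzmzzzm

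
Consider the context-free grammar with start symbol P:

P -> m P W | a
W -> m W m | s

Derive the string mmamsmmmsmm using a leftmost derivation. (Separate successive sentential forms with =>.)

P=>mPW=>mmPWW=>mmaWW=>mmamWmW=>mmamsmW=>mmamsmmWm=>mmamsmmmWmm=>mmamsmmmsmm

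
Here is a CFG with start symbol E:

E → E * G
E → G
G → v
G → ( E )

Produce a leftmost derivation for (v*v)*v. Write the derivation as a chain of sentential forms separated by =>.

E=>E*G=>G*G=>(E)*G=>(E*G)*G=>(G*G)*G=>(v*G)*G=>(v*v)*G=>(v*v)*v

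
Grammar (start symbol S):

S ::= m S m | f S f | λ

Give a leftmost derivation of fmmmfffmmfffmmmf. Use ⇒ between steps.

S ⇒ fSf   [S ::= f S f]
fSf ⇒ fmSmf   [S ::= m S m]
fmSmf ⇒ fmmSmmf   [S ::= m S m]
fmmSmmf ⇒ fmmmSmmmf   [S ::= m S m]
fmmmSmmmf ⇒ fmmmfSfmmmf   [S ::= f S f]
fmmmfSfmmmf ⇒ fmmmffSffmmmf   [S ::= f S f]
fmmmffSffmmmf ⇒ fmmmfffSfffmmmf   [S ::= f S f]
fmmmfffSfffmmmf ⇒ fmmmfffmSmfffmmmf   [S ::= m S m]
fmmmfffmSmfffmmmf ⇒ fmmmfffmmfffmmmf   [S ::= λ]

S⇒fSf⇒fmSmf⇒fmmSmmf⇒fmmmSmmmf⇒fmmmfSfmmmf⇒fmmmffSffmmmf⇒fmmmfffSfffmmmf⇒fmmmfffmSmfffmmmf⇒fmmmfffmmfffmmmf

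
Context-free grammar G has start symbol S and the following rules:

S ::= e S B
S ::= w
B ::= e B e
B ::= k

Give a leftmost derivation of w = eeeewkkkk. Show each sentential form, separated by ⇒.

S ⇒ eSB ⇒ eeSBB ⇒ eeeSBBB ⇒ eeeeSBBBB ⇒ eeeewBBBB ⇒ eeeewkBBB ⇒ eeeewkkBB ⇒ eeeewkkkB ⇒ eeeewkkkk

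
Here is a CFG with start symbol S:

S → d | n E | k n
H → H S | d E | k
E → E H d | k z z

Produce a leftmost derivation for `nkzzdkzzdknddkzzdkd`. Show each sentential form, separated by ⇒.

S ⇒ nE ⇒ nEHd ⇒ nEHdHd ⇒ nEHdHdHd ⇒ nkzzHdHdHd ⇒ nkzzHSdHdHd ⇒ nkzzHSSdHdHd ⇒ nkzzdESSdHdHd ⇒ nkzzdkzzSSdHdHd ⇒ nkzzdkzzdSdHdHd ⇒ nkzzdkzzdkndHdHd ⇒ nkzzdkzzdknddEdHd ⇒ nkzzdkzzdknddkzzdHd ⇒ nkzzdkzzdknddkzzdkd

S ⇒ nE   [S → n E]
nE ⇒ nEHd   [E → E H d]
nEHd ⇒ nEHdHd   [E → E H d]
nEHdHd ⇒ nEHdHdHd   [E → E H d]
nEHdHdHd ⇒ nkzzHdHdHd   [E → k z z]
nkzzHdHdHd ⇒ nkzzHSdHdHd   [H → H S]
nkzzHSdHdHd ⇒ nkzzHSSdHdHd   [H → H S]
nkzzHSSdHdHd ⇒ nkzzdESSdHdHd   [H → d E]
nkzzdESSdHdHd ⇒ nkzzdkzzSSdHdHd   [E → k z z]
nkzzdkzzSSdHdHd ⇒ nkzzdkzzdSdHdHd   [S → d]
nkzzdkzzdSdHdHd ⇒ nkzzdkzzdkndHdHd   [S → k n]
nkzzdkzzdkndHdHd ⇒ nkzzdkzzdknddEdHd   [H → d E]
nkzzdkzzdknddEdHd ⇒ nkzzdkzzdknddkzzdHd   [E → k z z]
nkzzdkzzdknddkzzdHd ⇒ nkzzdkzzdknddkzzdkd   [H → k]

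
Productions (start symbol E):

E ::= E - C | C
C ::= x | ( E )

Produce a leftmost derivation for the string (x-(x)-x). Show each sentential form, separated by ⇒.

E ⇒ C   [E ::= C]
C ⇒ (E)   [C ::= ( E )]
(E) ⇒ (E-C)   [E ::= E - C]
(E-C) ⇒ (E-C-C)   [E ::= E - C]
(E-C-C) ⇒ (C-C-C)   [E ::= C]
(C-C-C) ⇒ (x-C-C)   [C ::= x]
(x-C-C) ⇒ (x-(E)-C)   [C ::= ( E )]
(x-(E)-C) ⇒ (x-(C)-C)   [E ::= C]
(x-(C)-C) ⇒ (x-(x)-C)   [C ::= x]
(x-(x)-C) ⇒ (x-(x)-x)   [C ::= x]

E ⇒ C ⇒ (E) ⇒ (E-C) ⇒ (E-C-C) ⇒ (C-C-C) ⇒ (x-C-C) ⇒ (x-(E)-C) ⇒ (x-(C)-C) ⇒ (x-(x)-C) ⇒ (x-(x)-x)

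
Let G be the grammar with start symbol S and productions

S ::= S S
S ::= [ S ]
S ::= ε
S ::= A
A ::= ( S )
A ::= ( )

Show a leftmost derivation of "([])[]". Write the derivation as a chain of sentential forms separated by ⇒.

S ⇒ SS   [S ::= S S]
SS ⇒ AS   [S ::= A]
AS ⇒ (S)S   [A ::= ( S )]
(S)S ⇒ (SS)S   [S ::= S S]
(SS)S ⇒ ([S]S)S   [S ::= [ S ]]
([S]S)S ⇒ ([]S)S   [S ::= ε]
([]S)S ⇒ ([])S   [S ::= ε]
([])S ⇒ ([])[S]   [S ::= [ S ]]
([])[S] ⇒ ([])[]   [S ::= ε]

S ⇒ SS ⇒ AS ⇒ (S)S ⇒ (SS)S ⇒ ([S]S)S ⇒ ([]S)S ⇒ ([])S ⇒ ([])[S] ⇒ ([])[]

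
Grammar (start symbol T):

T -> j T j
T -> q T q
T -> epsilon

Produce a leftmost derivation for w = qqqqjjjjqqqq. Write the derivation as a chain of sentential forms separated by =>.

T => qTq => qqTqq => qqqTqqq => qqqqTqqqq => qqqqjTjqqqq => qqqqjjTjjqqqq => qqqqjjjjqqqq

T => qTq   [T -> q T q]
qTq => qqTqq   [T -> q T q]
qqTqq => qqqTqqq   [T -> q T q]
qqqTqqq => qqqqTqqqq   [T -> q T q]
qqqqTqqqq => qqqqjTjqqqq   [T -> j T j]
qqqqjTjqqqq => qqqqjjTjjqqqq   [T -> j T j]
qqqqjjTjjqqqq => qqqqjjjjqqqq   [T -> epsilon]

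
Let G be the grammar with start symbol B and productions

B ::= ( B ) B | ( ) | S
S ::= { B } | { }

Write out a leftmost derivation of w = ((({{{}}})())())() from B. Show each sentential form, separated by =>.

B=>(B)B=>((B)B)B=>(((B)B)B)B=>(((S)B)B)B=>((({B})B)B)B=>((({S})B)B)B=>((({{B}})B)B)B=>((({{S}})B)B)B=>((({{{}}})B)B)B=>((({{{}}})())B)B=>((({{{}}})())())B=>((({{{}}})())())()

B => (B)B   [B ::= ( B ) B]
(B)B => ((B)B)B   [B ::= ( B ) B]
((B)B)B => (((B)B)B)B   [B ::= ( B ) B]
(((B)B)B)B => (((S)B)B)B   [B ::= S]
(((S)B)B)B => ((({B})B)B)B   [S ::= { B }]
((({B})B)B)B => ((({S})B)B)B   [B ::= S]
((({S})B)B)B => ((({{B}})B)B)B   [S ::= { B }]
((({{B}})B)B)B => ((({{S}})B)B)B   [B ::= S]
((({{S}})B)B)B => ((({{{}}})B)B)B   [S ::= { }]
((({{{}}})B)B)B => ((({{{}}})())B)B   [B ::= ( )]
((({{{}}})())B)B => ((({{{}}})())())B   [B ::= ( )]
((({{{}}})())())B => ((({{{}}})())())()   [B ::= ( )]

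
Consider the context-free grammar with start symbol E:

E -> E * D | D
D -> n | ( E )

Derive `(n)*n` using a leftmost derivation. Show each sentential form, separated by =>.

E => E*D => D*D => (E)*D => (D)*D => (n)*D => (n)*n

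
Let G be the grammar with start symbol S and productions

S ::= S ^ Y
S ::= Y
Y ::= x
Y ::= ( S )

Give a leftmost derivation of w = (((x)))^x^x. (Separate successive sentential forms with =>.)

S => S^Y => S^Y^Y => Y^Y^Y => (S)^Y^Y => (Y)^Y^Y => ((S))^Y^Y => ((Y))^Y^Y => (((S)))^Y^Y => (((Y)))^Y^Y => (((x)))^Y^Y => (((x)))^x^Y => (((x)))^x^x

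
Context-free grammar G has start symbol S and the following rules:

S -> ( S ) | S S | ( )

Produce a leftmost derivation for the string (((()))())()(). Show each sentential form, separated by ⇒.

S ⇒ SS ⇒ SSS ⇒ (S)SS ⇒ (SS)SS ⇒ ((S)S)SS ⇒ (((S))S)SS ⇒ (((()))S)SS ⇒ (((()))())SS ⇒ (((()))())()S ⇒ (((()))())()()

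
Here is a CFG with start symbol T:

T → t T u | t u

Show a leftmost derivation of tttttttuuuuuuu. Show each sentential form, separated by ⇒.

T ⇒ tTu   [T → t T u]
tTu ⇒ ttTuu   [T → t T u]
ttTuu ⇒ tttTuuu   [T → t T u]
tttTuuu ⇒ ttttTuuuu   [T → t T u]
ttttTuuuu ⇒ tttttTuuuuu   [T → t T u]
tttttTuuuuu ⇒ ttttttTuuuuuu   [T → t T u]
ttttttTuuuuuu ⇒ tttttttuuuuuuu   [T → t u]

T ⇒ tTu ⇒ ttTuu ⇒ tttTuuu ⇒ ttttTuuuu ⇒ tttttTuuuuu ⇒ ttttttTuuuuuu ⇒ tttttttuuuuuuu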